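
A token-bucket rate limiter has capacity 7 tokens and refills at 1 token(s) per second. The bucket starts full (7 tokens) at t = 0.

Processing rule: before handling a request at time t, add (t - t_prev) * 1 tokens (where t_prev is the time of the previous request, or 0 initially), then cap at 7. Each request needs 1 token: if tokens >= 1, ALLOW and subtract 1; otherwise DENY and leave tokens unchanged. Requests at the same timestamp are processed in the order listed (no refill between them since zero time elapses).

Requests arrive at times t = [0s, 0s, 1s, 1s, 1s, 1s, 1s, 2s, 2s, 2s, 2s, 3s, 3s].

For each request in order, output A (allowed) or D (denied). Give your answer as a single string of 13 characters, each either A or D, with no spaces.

Simulating step by step:
  req#1 t=0s: ALLOW
  req#2 t=0s: ALLOW
  req#3 t=1s: ALLOW
  req#4 t=1s: ALLOW
  req#5 t=1s: ALLOW
  req#6 t=1s: ALLOW
  req#7 t=1s: ALLOW
  req#8 t=2s: ALLOW
  req#9 t=2s: ALLOW
  req#10 t=2s: DENY
  req#11 t=2s: DENY
  req#12 t=3s: ALLOW
  req#13 t=3s: DENY

Answer: AAAAAAAAADDAD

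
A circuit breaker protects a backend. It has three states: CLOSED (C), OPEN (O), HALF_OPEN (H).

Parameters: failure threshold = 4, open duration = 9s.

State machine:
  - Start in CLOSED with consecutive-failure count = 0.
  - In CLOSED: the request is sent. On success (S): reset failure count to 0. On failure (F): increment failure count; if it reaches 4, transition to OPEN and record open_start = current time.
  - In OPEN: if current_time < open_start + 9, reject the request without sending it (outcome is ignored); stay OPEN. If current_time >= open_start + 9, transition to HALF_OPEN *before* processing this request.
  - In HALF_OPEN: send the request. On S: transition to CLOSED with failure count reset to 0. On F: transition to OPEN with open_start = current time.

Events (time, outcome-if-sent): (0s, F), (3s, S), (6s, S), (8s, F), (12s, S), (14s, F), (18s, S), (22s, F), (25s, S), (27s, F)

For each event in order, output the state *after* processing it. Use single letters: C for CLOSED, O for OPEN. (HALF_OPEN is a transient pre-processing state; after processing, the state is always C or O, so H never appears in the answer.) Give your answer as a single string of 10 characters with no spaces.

Answer: CCCCCCCCCC

Derivation:
State after each event:
  event#1 t=0s outcome=F: state=CLOSED
  event#2 t=3s outcome=S: state=CLOSED
  event#3 t=6s outcome=S: state=CLOSED
  event#4 t=8s outcome=F: state=CLOSED
  event#5 t=12s outcome=S: state=CLOSED
  event#6 t=14s outcome=F: state=CLOSED
  event#7 t=18s outcome=S: state=CLOSED
  event#8 t=22s outcome=F: state=CLOSED
  event#9 t=25s outcome=S: state=CLOSED
  event#10 t=27s outcome=F: state=CLOSED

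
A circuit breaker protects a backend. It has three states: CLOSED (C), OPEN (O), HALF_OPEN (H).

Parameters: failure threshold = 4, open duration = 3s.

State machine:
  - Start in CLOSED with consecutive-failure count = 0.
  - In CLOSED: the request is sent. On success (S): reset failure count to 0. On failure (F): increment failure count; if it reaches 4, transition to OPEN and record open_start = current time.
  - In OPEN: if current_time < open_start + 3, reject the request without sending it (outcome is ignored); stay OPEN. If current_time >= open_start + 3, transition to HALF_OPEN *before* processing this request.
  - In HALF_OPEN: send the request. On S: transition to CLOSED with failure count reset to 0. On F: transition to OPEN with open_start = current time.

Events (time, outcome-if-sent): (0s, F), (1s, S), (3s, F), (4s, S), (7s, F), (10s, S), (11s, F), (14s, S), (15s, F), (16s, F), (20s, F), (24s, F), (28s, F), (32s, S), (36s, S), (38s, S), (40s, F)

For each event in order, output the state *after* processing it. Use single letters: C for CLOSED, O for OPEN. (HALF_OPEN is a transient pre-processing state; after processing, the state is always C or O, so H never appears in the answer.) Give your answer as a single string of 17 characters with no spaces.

Answer: CCCCCCCCCCCOOCCCC

Derivation:
State after each event:
  event#1 t=0s outcome=F: state=CLOSED
  event#2 t=1s outcome=S: state=CLOSED
  event#3 t=3s outcome=F: state=CLOSED
  event#4 t=4s outcome=S: state=CLOSED
  event#5 t=7s outcome=F: state=CLOSED
  event#6 t=10s outcome=S: state=CLOSED
  event#7 t=11s outcome=F: state=CLOSED
  event#8 t=14s outcome=S: state=CLOSED
  event#9 t=15s outcome=F: state=CLOSED
  event#10 t=16s outcome=F: state=CLOSED
  event#11 t=20s outcome=F: state=CLOSED
  event#12 t=24s outcome=F: state=OPEN
  event#13 t=28s outcome=F: state=OPEN
  event#14 t=32s outcome=S: state=CLOSED
  event#15 t=36s outcome=S: state=CLOSED
  event#16 t=38s outcome=S: state=CLOSED
  event#17 t=40s outcome=F: state=CLOSED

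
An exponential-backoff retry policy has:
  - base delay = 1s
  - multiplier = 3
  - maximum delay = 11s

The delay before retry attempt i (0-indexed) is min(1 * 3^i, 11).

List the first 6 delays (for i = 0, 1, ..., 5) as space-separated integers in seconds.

Computing each delay:
  i=0: min(1*3^0, 11) = 1
  i=1: min(1*3^1, 11) = 3
  i=2: min(1*3^2, 11) = 9
  i=3: min(1*3^3, 11) = 11
  i=4: min(1*3^4, 11) = 11
  i=5: min(1*3^5, 11) = 11

Answer: 1 3 9 11 11 11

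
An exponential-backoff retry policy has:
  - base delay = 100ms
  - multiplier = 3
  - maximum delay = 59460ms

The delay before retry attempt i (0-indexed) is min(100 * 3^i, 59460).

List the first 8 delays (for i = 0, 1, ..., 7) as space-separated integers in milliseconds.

Answer: 100 300 900 2700 8100 24300 59460 59460

Derivation:
Computing each delay:
  i=0: min(100*3^0, 59460) = 100
  i=1: min(100*3^1, 59460) = 300
  i=2: min(100*3^2, 59460) = 900
  i=3: min(100*3^3, 59460) = 2700
  i=4: min(100*3^4, 59460) = 8100
  i=5: min(100*3^5, 59460) = 24300
  i=6: min(100*3^6, 59460) = 59460
  i=7: min(100*3^7, 59460) = 59460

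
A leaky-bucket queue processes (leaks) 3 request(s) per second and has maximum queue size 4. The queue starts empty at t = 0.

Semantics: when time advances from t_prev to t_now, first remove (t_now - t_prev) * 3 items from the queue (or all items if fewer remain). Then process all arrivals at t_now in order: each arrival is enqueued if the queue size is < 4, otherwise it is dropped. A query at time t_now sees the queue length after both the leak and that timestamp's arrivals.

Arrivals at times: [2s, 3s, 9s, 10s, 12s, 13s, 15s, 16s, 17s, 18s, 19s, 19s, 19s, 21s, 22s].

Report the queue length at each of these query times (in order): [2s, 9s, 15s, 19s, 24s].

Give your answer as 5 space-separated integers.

Queue lengths at query times:
  query t=2s: backlog = 1
  query t=9s: backlog = 1
  query t=15s: backlog = 1
  query t=19s: backlog = 3
  query t=24s: backlog = 0

Answer: 1 1 1 3 0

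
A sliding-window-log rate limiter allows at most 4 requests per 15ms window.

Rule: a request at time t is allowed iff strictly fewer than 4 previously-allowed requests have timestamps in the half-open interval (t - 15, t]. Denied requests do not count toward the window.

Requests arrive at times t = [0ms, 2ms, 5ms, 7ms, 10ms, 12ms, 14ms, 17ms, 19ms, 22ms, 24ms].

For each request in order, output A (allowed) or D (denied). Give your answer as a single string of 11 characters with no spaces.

Tracking allowed requests in the window:
  req#1 t=0ms: ALLOW
  req#2 t=2ms: ALLOW
  req#3 t=5ms: ALLOW
  req#4 t=7ms: ALLOW
  req#5 t=10ms: DENY
  req#6 t=12ms: DENY
  req#7 t=14ms: DENY
  req#8 t=17ms: ALLOW
  req#9 t=19ms: ALLOW
  req#10 t=22ms: ALLOW
  req#11 t=24ms: ALLOW

Answer: AAAADDDAAAA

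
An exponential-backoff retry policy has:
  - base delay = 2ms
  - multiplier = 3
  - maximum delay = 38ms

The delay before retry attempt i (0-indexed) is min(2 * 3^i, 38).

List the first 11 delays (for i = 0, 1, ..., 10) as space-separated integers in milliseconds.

Computing each delay:
  i=0: min(2*3^0, 38) = 2
  i=1: min(2*3^1, 38) = 6
  i=2: min(2*3^2, 38) = 18
  i=3: min(2*3^3, 38) = 38
  i=4: min(2*3^4, 38) = 38
  i=5: min(2*3^5, 38) = 38
  i=6: min(2*3^6, 38) = 38
  i=7: min(2*3^7, 38) = 38
  i=8: min(2*3^8, 38) = 38
  i=9: min(2*3^9, 38) = 38
  i=10: min(2*3^10, 38) = 38

Answer: 2 6 18 38 38 38 38 38 38 38 38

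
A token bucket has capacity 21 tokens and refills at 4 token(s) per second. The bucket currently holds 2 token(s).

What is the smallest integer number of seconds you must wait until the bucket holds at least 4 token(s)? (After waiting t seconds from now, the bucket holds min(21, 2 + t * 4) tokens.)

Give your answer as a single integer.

Answer: 1

Derivation:
Need 2 + t * 4 >= 4, so t >= 2/4.
Smallest integer t = ceil(2/4) = 1.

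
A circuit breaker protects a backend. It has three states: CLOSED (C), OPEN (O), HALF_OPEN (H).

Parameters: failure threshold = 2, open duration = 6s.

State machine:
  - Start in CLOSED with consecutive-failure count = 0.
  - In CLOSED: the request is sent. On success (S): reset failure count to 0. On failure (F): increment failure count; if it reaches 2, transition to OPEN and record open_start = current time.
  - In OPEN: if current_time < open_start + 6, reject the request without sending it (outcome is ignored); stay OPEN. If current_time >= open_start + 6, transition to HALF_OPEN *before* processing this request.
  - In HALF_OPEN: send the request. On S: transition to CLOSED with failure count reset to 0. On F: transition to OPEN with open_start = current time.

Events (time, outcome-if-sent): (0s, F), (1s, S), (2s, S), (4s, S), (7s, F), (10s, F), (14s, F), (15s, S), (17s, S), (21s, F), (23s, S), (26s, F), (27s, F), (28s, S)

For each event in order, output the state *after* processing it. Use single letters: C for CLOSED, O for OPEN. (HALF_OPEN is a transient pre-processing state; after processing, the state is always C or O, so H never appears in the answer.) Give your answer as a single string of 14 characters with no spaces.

Answer: CCCCCOOOCCCCOO

Derivation:
State after each event:
  event#1 t=0s outcome=F: state=CLOSED
  event#2 t=1s outcome=S: state=CLOSED
  event#3 t=2s outcome=S: state=CLOSED
  event#4 t=4s outcome=S: state=CLOSED
  event#5 t=7s outcome=F: state=CLOSED
  event#6 t=10s outcome=F: state=OPEN
  event#7 t=14s outcome=F: state=OPEN
  event#8 t=15s outcome=S: state=OPEN
  event#9 t=17s outcome=S: state=CLOSED
  event#10 t=21s outcome=F: state=CLOSED
  event#11 t=23s outcome=S: state=CLOSED
  event#12 t=26s outcome=F: state=CLOSED
  event#13 t=27s outcome=F: state=OPEN
  event#14 t=28s outcome=S: state=OPEN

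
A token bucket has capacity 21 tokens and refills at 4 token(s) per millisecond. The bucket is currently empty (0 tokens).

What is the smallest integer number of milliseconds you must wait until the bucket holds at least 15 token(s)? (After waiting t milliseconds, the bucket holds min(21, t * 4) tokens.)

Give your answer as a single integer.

Answer: 4

Derivation:
Need t * 4 >= 15, so t >= 15/4.
Smallest integer t = ceil(15/4) = 4.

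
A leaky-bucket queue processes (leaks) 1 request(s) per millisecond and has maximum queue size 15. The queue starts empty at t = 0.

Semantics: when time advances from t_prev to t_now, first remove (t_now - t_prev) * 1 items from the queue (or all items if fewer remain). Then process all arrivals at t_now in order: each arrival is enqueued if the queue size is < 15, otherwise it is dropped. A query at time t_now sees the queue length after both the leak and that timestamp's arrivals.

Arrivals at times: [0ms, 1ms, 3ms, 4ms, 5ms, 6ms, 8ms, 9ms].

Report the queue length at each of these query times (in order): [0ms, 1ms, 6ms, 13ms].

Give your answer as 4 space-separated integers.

Queue lengths at query times:
  query t=0ms: backlog = 1
  query t=1ms: backlog = 1
  query t=6ms: backlog = 1
  query t=13ms: backlog = 0

Answer: 1 1 1 0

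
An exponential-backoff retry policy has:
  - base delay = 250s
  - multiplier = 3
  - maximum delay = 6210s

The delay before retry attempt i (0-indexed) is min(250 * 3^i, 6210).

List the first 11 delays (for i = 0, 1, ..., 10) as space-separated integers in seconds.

Computing each delay:
  i=0: min(250*3^0, 6210) = 250
  i=1: min(250*3^1, 6210) = 750
  i=2: min(250*3^2, 6210) = 2250
  i=3: min(250*3^3, 6210) = 6210
  i=4: min(250*3^4, 6210) = 6210
  i=5: min(250*3^5, 6210) = 6210
  i=6: min(250*3^6, 6210) = 6210
  i=7: min(250*3^7, 6210) = 6210
  i=8: min(250*3^8, 6210) = 6210
  i=9: min(250*3^9, 6210) = 6210
  i=10: min(250*3^10, 6210) = 6210

Answer: 250 750 2250 6210 6210 6210 6210 6210 6210 6210 6210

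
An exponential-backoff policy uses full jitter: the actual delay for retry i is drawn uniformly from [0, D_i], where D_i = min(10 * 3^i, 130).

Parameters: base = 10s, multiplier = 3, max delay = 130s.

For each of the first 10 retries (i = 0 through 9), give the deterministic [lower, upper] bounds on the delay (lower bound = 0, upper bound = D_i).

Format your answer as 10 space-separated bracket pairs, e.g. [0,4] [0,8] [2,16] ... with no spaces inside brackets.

Answer: [0,10] [0,30] [0,90] [0,130] [0,130] [0,130] [0,130] [0,130] [0,130] [0,130]

Derivation:
Computing bounds per retry:
  i=0: D_i=min(10*3^0,130)=10, bounds=[0,10]
  i=1: D_i=min(10*3^1,130)=30, bounds=[0,30]
  i=2: D_i=min(10*3^2,130)=90, bounds=[0,90]
  i=3: D_i=min(10*3^3,130)=130, bounds=[0,130]
  i=4: D_i=min(10*3^4,130)=130, bounds=[0,130]
  i=5: D_i=min(10*3^5,130)=130, bounds=[0,130]
  i=6: D_i=min(10*3^6,130)=130, bounds=[0,130]
  i=7: D_i=min(10*3^7,130)=130, bounds=[0,130]
  i=8: D_i=min(10*3^8,130)=130, bounds=[0,130]
  i=9: D_i=min(10*3^9,130)=130, bounds=[0,130]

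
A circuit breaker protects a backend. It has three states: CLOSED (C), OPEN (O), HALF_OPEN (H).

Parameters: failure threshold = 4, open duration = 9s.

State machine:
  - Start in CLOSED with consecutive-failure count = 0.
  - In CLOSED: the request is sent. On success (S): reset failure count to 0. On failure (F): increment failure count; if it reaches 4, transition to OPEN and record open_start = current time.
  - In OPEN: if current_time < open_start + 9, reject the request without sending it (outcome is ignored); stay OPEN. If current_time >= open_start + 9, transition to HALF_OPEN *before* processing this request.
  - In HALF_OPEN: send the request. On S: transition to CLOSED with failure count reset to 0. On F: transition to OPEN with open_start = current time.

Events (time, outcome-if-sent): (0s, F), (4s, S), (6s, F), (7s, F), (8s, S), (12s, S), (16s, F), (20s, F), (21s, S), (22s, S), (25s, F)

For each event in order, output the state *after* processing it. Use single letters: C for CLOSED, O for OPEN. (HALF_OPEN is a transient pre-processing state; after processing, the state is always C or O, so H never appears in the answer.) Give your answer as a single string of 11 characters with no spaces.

Answer: CCCCCCCCCCC

Derivation:
State after each event:
  event#1 t=0s outcome=F: state=CLOSED
  event#2 t=4s outcome=S: state=CLOSED
  event#3 t=6s outcome=F: state=CLOSED
  event#4 t=7s outcome=F: state=CLOSED
  event#5 t=8s outcome=S: state=CLOSED
  event#6 t=12s outcome=S: state=CLOSED
  event#7 t=16s outcome=F: state=CLOSED
  event#8 t=20s outcome=F: state=CLOSED
  event#9 t=21s outcome=S: state=CLOSED
  event#10 t=22s outcome=S: state=CLOSED
  event#11 t=25s outcome=F: state=CLOSED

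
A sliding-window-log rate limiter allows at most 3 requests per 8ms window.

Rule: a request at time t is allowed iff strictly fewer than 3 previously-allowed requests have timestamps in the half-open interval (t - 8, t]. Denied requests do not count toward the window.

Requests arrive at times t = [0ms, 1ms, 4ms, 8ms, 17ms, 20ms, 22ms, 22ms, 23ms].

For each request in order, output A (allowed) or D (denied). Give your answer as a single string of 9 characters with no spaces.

Tracking allowed requests in the window:
  req#1 t=0ms: ALLOW
  req#2 t=1ms: ALLOW
  req#3 t=4ms: ALLOW
  req#4 t=8ms: ALLOW
  req#5 t=17ms: ALLOW
  req#6 t=20ms: ALLOW
  req#7 t=22ms: ALLOW
  req#8 t=22ms: DENY
  req#9 t=23ms: DENY

Answer: AAAAAAADD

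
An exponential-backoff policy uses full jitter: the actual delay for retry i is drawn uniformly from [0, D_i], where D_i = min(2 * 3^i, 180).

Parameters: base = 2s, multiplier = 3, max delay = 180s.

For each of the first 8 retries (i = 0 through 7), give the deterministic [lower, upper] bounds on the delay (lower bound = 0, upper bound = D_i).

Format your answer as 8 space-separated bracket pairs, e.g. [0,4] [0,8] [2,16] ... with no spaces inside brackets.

Answer: [0,2] [0,6] [0,18] [0,54] [0,162] [0,180] [0,180] [0,180]

Derivation:
Computing bounds per retry:
  i=0: D_i=min(2*3^0,180)=2, bounds=[0,2]
  i=1: D_i=min(2*3^1,180)=6, bounds=[0,6]
  i=2: D_i=min(2*3^2,180)=18, bounds=[0,18]
  i=3: D_i=min(2*3^3,180)=54, bounds=[0,54]
  i=4: D_i=min(2*3^4,180)=162, bounds=[0,162]
  i=5: D_i=min(2*3^5,180)=180, bounds=[0,180]
  i=6: D_i=min(2*3^6,180)=180, bounds=[0,180]
  i=7: D_i=min(2*3^7,180)=180, bounds=[0,180]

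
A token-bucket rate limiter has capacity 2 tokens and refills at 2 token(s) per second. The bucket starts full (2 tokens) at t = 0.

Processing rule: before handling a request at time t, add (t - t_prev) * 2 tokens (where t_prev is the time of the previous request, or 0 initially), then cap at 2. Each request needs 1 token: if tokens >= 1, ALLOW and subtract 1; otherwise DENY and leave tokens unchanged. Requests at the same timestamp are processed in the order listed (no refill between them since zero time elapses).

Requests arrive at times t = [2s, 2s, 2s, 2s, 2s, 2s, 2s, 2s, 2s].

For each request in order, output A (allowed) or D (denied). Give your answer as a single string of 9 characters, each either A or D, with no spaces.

Answer: AADDDDDDD

Derivation:
Simulating step by step:
  req#1 t=2s: ALLOW
  req#2 t=2s: ALLOW
  req#3 t=2s: DENY
  req#4 t=2s: DENY
  req#5 t=2s: DENY
  req#6 t=2s: DENY
  req#7 t=2s: DENY
  req#8 t=2s: DENY
  req#9 t=2s: DENY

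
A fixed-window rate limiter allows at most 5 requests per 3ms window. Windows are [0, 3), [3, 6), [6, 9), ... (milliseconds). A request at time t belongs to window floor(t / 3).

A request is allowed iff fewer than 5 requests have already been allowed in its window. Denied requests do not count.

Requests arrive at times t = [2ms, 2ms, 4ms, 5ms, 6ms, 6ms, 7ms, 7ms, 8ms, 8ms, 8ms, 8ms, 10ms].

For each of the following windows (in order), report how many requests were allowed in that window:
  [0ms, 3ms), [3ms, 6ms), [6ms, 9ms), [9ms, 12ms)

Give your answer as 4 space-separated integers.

Processing requests:
  req#1 t=2ms (window 0): ALLOW
  req#2 t=2ms (window 0): ALLOW
  req#3 t=4ms (window 1): ALLOW
  req#4 t=5ms (window 1): ALLOW
  req#5 t=6ms (window 2): ALLOW
  req#6 t=6ms (window 2): ALLOW
  req#7 t=7ms (window 2): ALLOW
  req#8 t=7ms (window 2): ALLOW
  req#9 t=8ms (window 2): ALLOW
  req#10 t=8ms (window 2): DENY
  req#11 t=8ms (window 2): DENY
  req#12 t=8ms (window 2): DENY
  req#13 t=10ms (window 3): ALLOW

Allowed counts by window: 2 2 5 1

Answer: 2 2 5 1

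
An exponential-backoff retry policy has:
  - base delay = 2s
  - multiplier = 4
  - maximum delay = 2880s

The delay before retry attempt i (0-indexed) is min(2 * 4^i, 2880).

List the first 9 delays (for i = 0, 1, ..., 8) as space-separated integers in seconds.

Answer: 2 8 32 128 512 2048 2880 2880 2880

Derivation:
Computing each delay:
  i=0: min(2*4^0, 2880) = 2
  i=1: min(2*4^1, 2880) = 8
  i=2: min(2*4^2, 2880) = 32
  i=3: min(2*4^3, 2880) = 128
  i=4: min(2*4^4, 2880) = 512
  i=5: min(2*4^5, 2880) = 2048
  i=6: min(2*4^6, 2880) = 2880
  i=7: min(2*4^7, 2880) = 2880
  i=8: min(2*4^8, 2880) = 2880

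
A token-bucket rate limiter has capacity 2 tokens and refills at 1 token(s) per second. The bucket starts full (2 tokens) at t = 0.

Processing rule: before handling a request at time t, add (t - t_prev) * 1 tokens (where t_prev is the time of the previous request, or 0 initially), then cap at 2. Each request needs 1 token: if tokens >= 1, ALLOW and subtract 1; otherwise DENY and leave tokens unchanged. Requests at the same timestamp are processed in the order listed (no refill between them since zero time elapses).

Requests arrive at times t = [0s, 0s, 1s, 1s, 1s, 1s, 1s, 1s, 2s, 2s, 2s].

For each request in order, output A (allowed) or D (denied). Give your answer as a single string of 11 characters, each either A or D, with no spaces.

Answer: AAADDDDDADD

Derivation:
Simulating step by step:
  req#1 t=0s: ALLOW
  req#2 t=0s: ALLOW
  req#3 t=1s: ALLOW
  req#4 t=1s: DENY
  req#5 t=1s: DENY
  req#6 t=1s: DENY
  req#7 t=1s: DENY
  req#8 t=1s: DENY
  req#9 t=2s: ALLOW
  req#10 t=2s: DENY
  req#11 t=2s: DENY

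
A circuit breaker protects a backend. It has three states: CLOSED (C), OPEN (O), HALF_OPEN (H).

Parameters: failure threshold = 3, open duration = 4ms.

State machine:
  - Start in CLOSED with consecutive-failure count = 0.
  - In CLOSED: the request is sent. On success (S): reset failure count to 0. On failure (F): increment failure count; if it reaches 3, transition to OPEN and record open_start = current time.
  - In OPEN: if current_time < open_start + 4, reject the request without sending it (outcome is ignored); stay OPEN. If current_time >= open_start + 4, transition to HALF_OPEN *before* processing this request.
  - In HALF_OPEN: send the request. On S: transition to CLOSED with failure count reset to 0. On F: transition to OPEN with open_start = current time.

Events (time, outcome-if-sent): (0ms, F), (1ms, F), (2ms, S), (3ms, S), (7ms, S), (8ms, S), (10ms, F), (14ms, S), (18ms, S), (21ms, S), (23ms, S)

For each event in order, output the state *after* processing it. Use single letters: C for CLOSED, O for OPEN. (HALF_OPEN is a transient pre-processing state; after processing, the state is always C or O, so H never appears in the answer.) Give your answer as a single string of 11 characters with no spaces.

Answer: CCCCCCCCCCC

Derivation:
State after each event:
  event#1 t=0ms outcome=F: state=CLOSED
  event#2 t=1ms outcome=F: state=CLOSED
  event#3 t=2ms outcome=S: state=CLOSED
  event#4 t=3ms outcome=S: state=CLOSED
  event#5 t=7ms outcome=S: state=CLOSED
  event#6 t=8ms outcome=S: state=CLOSED
  event#7 t=10ms outcome=F: state=CLOSED
  event#8 t=14ms outcome=S: state=CLOSED
  event#9 t=18ms outcome=S: state=CLOSED
  event#10 t=21ms outcome=S: state=CLOSED
  event#11 t=23ms outcome=S: state=CLOSED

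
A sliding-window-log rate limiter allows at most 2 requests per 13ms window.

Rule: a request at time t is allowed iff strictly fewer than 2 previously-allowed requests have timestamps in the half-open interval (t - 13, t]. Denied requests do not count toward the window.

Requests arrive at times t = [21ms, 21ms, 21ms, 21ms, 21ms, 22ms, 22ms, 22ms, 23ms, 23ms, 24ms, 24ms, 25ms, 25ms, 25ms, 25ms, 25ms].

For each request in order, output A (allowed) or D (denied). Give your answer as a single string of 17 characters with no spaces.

Tracking allowed requests in the window:
  req#1 t=21ms: ALLOW
  req#2 t=21ms: ALLOW
  req#3 t=21ms: DENY
  req#4 t=21ms: DENY
  req#5 t=21ms: DENY
  req#6 t=22ms: DENY
  req#7 t=22ms: DENY
  req#8 t=22ms: DENY
  req#9 t=23ms: DENY
  req#10 t=23ms: DENY
  req#11 t=24ms: DENY
  req#12 t=24ms: DENY
  req#13 t=25ms: DENY
  req#14 t=25ms: DENY
  req#15 t=25ms: DENY
  req#16 t=25ms: DENY
  req#17 t=25ms: DENY

Answer: AADDDDDDDDDDDDDDD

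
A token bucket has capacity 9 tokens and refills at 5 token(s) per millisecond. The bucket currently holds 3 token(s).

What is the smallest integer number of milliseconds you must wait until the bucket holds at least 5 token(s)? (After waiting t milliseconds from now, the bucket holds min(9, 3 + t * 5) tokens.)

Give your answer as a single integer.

Need 3 + t * 5 >= 5, so t >= 2/5.
Smallest integer t = ceil(2/5) = 1.

Answer: 1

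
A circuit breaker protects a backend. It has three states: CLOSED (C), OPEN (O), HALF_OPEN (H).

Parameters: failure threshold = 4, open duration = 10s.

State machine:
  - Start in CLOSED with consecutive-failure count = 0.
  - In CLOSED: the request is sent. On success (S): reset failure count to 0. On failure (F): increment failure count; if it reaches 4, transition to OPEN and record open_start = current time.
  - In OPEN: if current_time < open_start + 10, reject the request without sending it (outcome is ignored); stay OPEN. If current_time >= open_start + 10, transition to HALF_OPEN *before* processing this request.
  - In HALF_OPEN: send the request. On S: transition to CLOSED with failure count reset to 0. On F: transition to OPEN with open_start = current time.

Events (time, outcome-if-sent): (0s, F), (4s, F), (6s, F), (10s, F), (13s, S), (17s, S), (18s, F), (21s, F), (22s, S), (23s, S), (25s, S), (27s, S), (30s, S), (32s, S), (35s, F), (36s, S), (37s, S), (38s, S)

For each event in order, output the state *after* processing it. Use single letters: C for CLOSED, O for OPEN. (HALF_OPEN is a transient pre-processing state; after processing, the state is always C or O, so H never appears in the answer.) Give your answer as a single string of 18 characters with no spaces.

Answer: CCCOOOOOOOOOOCCCCC

Derivation:
State after each event:
  event#1 t=0s outcome=F: state=CLOSED
  event#2 t=4s outcome=F: state=CLOSED
  event#3 t=6s outcome=F: state=CLOSED
  event#4 t=10s outcome=F: state=OPEN
  event#5 t=13s outcome=S: state=OPEN
  event#6 t=17s outcome=S: state=OPEN
  event#7 t=18s outcome=F: state=OPEN
  event#8 t=21s outcome=F: state=OPEN
  event#9 t=22s outcome=S: state=OPEN
  event#10 t=23s outcome=S: state=OPEN
  event#11 t=25s outcome=S: state=OPEN
  event#12 t=27s outcome=S: state=OPEN
  event#13 t=30s outcome=S: state=OPEN
  event#14 t=32s outcome=S: state=CLOSED
  event#15 t=35s outcome=F: state=CLOSED
  event#16 t=36s outcome=S: state=CLOSED
  event#17 t=37s outcome=S: state=CLOSED
  event#18 t=38s outcome=S: state=CLOSED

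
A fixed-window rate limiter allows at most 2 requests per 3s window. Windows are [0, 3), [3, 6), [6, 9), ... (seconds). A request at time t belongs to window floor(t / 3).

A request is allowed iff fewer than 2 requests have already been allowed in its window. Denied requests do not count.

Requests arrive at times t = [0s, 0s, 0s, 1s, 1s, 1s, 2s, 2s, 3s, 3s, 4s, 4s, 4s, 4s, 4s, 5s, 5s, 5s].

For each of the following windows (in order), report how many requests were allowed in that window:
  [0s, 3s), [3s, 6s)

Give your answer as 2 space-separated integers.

Answer: 2 2

Derivation:
Processing requests:
  req#1 t=0s (window 0): ALLOW
  req#2 t=0s (window 0): ALLOW
  req#3 t=0s (window 0): DENY
  req#4 t=1s (window 0): DENY
  req#5 t=1s (window 0): DENY
  req#6 t=1s (window 0): DENY
  req#7 t=2s (window 0): DENY
  req#8 t=2s (window 0): DENY
  req#9 t=3s (window 1): ALLOW
  req#10 t=3s (window 1): ALLOW
  req#11 t=4s (window 1): DENY
  req#12 t=4s (window 1): DENY
  req#13 t=4s (window 1): DENY
  req#14 t=4s (window 1): DENY
  req#15 t=4s (window 1): DENY
  req#16 t=5s (window 1): DENY
  req#17 t=5s (window 1): DENY
  req#18 t=5s (window 1): DENY

Allowed counts by window: 2 2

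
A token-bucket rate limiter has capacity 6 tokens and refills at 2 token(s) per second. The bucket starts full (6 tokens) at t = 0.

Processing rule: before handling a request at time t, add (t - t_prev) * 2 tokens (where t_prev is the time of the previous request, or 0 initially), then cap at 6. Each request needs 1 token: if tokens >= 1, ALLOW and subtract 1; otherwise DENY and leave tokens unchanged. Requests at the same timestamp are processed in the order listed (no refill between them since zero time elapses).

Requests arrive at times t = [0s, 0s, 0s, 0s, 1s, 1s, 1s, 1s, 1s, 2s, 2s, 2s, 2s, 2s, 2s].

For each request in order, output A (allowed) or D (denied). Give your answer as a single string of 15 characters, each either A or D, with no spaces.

Answer: AAAAAAAADAADDDD

Derivation:
Simulating step by step:
  req#1 t=0s: ALLOW
  req#2 t=0s: ALLOW
  req#3 t=0s: ALLOW
  req#4 t=0s: ALLOW
  req#5 t=1s: ALLOW
  req#6 t=1s: ALLOW
  req#7 t=1s: ALLOW
  req#8 t=1s: ALLOW
  req#9 t=1s: DENY
  req#10 t=2s: ALLOW
  req#11 t=2s: ALLOW
  req#12 t=2s: DENY
  req#13 t=2s: DENY
  req#14 t=2s: DENY
  req#15 t=2s: DENY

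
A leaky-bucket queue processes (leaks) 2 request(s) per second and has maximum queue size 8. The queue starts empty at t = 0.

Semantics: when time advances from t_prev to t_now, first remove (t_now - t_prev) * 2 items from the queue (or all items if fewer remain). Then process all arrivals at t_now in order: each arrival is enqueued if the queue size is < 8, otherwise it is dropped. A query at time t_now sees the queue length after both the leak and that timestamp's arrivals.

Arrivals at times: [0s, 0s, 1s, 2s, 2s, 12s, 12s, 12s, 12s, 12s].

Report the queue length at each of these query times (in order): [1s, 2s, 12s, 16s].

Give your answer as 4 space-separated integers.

Answer: 1 2 5 0

Derivation:
Queue lengths at query times:
  query t=1s: backlog = 1
  query t=2s: backlog = 2
  query t=12s: backlog = 5
  query t=16s: backlog = 0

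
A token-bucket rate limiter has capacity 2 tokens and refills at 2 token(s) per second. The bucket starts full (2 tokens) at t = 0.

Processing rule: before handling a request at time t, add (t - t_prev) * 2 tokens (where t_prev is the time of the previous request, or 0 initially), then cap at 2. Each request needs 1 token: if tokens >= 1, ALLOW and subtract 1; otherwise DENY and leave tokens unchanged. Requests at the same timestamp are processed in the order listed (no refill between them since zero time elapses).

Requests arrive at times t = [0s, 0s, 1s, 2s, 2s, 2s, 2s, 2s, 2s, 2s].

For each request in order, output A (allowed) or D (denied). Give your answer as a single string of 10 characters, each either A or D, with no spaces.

Simulating step by step:
  req#1 t=0s: ALLOW
  req#2 t=0s: ALLOW
  req#3 t=1s: ALLOW
  req#4 t=2s: ALLOW
  req#5 t=2s: ALLOW
  req#6 t=2s: DENY
  req#7 t=2s: DENY
  req#8 t=2s: DENY
  req#9 t=2s: DENY
  req#10 t=2s: DENY

Answer: AAAAADDDDD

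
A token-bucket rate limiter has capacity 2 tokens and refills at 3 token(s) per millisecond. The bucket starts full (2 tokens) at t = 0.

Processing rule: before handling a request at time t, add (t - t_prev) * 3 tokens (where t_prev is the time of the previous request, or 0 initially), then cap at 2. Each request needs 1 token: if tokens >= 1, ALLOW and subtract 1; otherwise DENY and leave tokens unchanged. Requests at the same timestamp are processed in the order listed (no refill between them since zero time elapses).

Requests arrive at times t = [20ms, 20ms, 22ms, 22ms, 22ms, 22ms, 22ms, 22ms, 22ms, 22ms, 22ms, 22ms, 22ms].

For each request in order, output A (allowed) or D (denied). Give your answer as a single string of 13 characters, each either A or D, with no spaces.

Answer: AAAADDDDDDDDD

Derivation:
Simulating step by step:
  req#1 t=20ms: ALLOW
  req#2 t=20ms: ALLOW
  req#3 t=22ms: ALLOW
  req#4 t=22ms: ALLOW
  req#5 t=22ms: DENY
  req#6 t=22ms: DENY
  req#7 t=22ms: DENY
  req#8 t=22ms: DENY
  req#9 t=22ms: DENY
  req#10 t=22ms: DENY
  req#11 t=22ms: DENY
  req#12 t=22ms: DENY
  req#13 t=22ms: DENY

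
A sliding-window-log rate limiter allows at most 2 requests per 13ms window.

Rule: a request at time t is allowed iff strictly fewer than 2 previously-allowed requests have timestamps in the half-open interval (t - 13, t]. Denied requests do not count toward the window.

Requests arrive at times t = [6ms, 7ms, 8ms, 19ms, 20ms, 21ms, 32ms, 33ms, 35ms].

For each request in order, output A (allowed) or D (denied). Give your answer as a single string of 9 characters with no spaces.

Tracking allowed requests in the window:
  req#1 t=6ms: ALLOW
  req#2 t=7ms: ALLOW
  req#3 t=8ms: DENY
  req#4 t=19ms: ALLOW
  req#5 t=20ms: ALLOW
  req#6 t=21ms: DENY
  req#7 t=32ms: ALLOW
  req#8 t=33ms: ALLOW
  req#9 t=35ms: DENY

Answer: AADAADAAD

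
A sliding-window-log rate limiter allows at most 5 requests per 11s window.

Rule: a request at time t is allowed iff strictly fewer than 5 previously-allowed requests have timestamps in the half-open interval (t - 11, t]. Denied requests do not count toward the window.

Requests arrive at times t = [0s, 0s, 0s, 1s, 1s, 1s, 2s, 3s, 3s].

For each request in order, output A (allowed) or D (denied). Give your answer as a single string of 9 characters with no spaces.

Answer: AAAAADDDD

Derivation:
Tracking allowed requests in the window:
  req#1 t=0s: ALLOW
  req#2 t=0s: ALLOW
  req#3 t=0s: ALLOW
  req#4 t=1s: ALLOW
  req#5 t=1s: ALLOW
  req#6 t=1s: DENY
  req#7 t=2s: DENY
  req#8 t=3s: DENY
  req#9 t=3s: DENY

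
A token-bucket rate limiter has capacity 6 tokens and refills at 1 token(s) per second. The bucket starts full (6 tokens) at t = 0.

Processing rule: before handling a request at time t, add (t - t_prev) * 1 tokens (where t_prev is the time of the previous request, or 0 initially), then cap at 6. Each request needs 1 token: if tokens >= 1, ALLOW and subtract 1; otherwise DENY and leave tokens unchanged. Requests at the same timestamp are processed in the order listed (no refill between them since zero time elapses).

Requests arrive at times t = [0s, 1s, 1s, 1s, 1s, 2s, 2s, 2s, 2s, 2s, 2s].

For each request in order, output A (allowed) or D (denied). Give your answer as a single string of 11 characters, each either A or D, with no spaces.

Simulating step by step:
  req#1 t=0s: ALLOW
  req#2 t=1s: ALLOW
  req#3 t=1s: ALLOW
  req#4 t=1s: ALLOW
  req#5 t=1s: ALLOW
  req#6 t=2s: ALLOW
  req#7 t=2s: ALLOW
  req#8 t=2s: ALLOW
  req#9 t=2s: DENY
  req#10 t=2s: DENY
  req#11 t=2s: DENY

Answer: AAAAAAAADDD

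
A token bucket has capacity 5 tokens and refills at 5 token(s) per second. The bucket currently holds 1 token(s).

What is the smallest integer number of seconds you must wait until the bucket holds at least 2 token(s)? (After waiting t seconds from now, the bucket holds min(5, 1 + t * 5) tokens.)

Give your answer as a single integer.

Answer: 1

Derivation:
Need 1 + t * 5 >= 2, so t >= 1/5.
Smallest integer t = ceil(1/5) = 1.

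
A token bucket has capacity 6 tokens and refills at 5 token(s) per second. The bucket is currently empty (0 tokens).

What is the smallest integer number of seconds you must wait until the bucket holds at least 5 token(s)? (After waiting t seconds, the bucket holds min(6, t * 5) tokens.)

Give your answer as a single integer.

Need t * 5 >= 5, so t >= 5/5.
Smallest integer t = ceil(5/5) = 1.

Answer: 1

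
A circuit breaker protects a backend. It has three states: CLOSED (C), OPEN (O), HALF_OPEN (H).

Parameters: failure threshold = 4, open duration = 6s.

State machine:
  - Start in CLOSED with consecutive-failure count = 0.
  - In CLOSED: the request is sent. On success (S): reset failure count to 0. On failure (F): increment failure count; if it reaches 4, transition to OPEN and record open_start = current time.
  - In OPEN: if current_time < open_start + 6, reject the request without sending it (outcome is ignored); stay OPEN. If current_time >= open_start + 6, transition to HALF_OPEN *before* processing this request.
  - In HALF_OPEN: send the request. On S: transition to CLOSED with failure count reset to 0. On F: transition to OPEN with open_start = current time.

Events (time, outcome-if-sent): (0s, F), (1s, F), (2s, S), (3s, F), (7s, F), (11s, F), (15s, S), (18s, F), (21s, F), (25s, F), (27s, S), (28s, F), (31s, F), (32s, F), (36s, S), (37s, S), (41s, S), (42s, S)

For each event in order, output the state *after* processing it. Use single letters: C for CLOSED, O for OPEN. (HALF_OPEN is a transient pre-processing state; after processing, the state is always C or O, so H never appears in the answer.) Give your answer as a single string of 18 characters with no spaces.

State after each event:
  event#1 t=0s outcome=F: state=CLOSED
  event#2 t=1s outcome=F: state=CLOSED
  event#3 t=2s outcome=S: state=CLOSED
  event#4 t=3s outcome=F: state=CLOSED
  event#5 t=7s outcome=F: state=CLOSED
  event#6 t=11s outcome=F: state=CLOSED
  event#7 t=15s outcome=S: state=CLOSED
  event#8 t=18s outcome=F: state=CLOSED
  event#9 t=21s outcome=F: state=CLOSED
  event#10 t=25s outcome=F: state=CLOSED
  event#11 t=27s outcome=S: state=CLOSED
  event#12 t=28s outcome=F: state=CLOSED
  event#13 t=31s outcome=F: state=CLOSED
  event#14 t=32s outcome=F: state=CLOSED
  event#15 t=36s outcome=S: state=CLOSED
  event#16 t=37s outcome=S: state=CLOSED
  event#17 t=41s outcome=S: state=CLOSED
  event#18 t=42s outcome=S: state=CLOSED

Answer: CCCCCCCCCCCCCCCCCC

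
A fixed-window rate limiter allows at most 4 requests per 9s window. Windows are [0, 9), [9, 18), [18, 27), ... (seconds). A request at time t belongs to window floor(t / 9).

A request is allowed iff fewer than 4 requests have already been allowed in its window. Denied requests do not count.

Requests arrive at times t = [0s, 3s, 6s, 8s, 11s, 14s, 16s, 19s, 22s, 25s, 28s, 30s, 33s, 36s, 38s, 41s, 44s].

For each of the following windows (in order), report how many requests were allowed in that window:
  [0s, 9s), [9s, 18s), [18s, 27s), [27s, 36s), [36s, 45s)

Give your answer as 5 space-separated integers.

Answer: 4 3 3 3 4

Derivation:
Processing requests:
  req#1 t=0s (window 0): ALLOW
  req#2 t=3s (window 0): ALLOW
  req#3 t=6s (window 0): ALLOW
  req#4 t=8s (window 0): ALLOW
  req#5 t=11s (window 1): ALLOW
  req#6 t=14s (window 1): ALLOW
  req#7 t=16s (window 1): ALLOW
  req#8 t=19s (window 2): ALLOW
  req#9 t=22s (window 2): ALLOW
  req#10 t=25s (window 2): ALLOW
  req#11 t=28s (window 3): ALLOW
  req#12 t=30s (window 3): ALLOW
  req#13 t=33s (window 3): ALLOW
  req#14 t=36s (window 4): ALLOW
  req#15 t=38s (window 4): ALLOW
  req#16 t=41s (window 4): ALLOW
  req#17 t=44s (window 4): ALLOW

Allowed counts by window: 4 3 3 3 4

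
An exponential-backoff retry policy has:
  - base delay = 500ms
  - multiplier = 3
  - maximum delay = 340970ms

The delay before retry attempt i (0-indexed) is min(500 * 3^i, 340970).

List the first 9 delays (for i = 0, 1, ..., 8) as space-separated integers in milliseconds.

Computing each delay:
  i=0: min(500*3^0, 340970) = 500
  i=1: min(500*3^1, 340970) = 1500
  i=2: min(500*3^2, 340970) = 4500
  i=3: min(500*3^3, 340970) = 13500
  i=4: min(500*3^4, 340970) = 40500
  i=5: min(500*3^5, 340970) = 121500
  i=6: min(500*3^6, 340970) = 340970
  i=7: min(500*3^7, 340970) = 340970
  i=8: min(500*3^8, 340970) = 340970

Answer: 500 1500 4500 13500 40500 121500 340970 340970 340970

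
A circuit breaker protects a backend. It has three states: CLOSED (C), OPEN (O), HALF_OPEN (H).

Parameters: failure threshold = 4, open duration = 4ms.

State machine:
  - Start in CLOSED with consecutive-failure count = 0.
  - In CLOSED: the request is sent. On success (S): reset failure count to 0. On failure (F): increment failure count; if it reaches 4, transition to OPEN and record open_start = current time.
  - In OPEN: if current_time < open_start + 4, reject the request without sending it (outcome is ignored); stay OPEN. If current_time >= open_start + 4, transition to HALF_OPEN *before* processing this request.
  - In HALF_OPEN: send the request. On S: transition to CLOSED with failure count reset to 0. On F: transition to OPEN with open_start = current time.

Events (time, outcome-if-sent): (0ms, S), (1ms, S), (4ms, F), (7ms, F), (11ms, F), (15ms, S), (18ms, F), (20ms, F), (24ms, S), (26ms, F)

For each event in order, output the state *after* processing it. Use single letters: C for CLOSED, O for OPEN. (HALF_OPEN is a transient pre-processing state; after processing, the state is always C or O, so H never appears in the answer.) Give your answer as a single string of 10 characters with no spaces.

Answer: CCCCCCCCCC

Derivation:
State after each event:
  event#1 t=0ms outcome=S: state=CLOSED
  event#2 t=1ms outcome=S: state=CLOSED
  event#3 t=4ms outcome=F: state=CLOSED
  event#4 t=7ms outcome=F: state=CLOSED
  event#5 t=11ms outcome=F: state=CLOSED
  event#6 t=15ms outcome=S: state=CLOSED
  event#7 t=18ms outcome=F: state=CLOSED
  event#8 t=20ms outcome=F: state=CLOSED
  event#9 t=24ms outcome=S: state=CLOSED
  event#10 t=26ms outcome=F: state=CLOSED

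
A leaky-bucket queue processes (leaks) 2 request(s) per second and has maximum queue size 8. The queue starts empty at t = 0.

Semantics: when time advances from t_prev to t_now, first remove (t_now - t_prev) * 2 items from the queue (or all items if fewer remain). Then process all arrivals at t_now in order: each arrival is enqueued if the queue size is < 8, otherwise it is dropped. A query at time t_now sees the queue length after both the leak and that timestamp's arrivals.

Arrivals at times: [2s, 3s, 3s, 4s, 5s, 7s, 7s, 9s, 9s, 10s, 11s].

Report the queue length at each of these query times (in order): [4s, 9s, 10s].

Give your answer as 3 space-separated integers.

Answer: 1 2 1

Derivation:
Queue lengths at query times:
  query t=4s: backlog = 1
  query t=9s: backlog = 2
  query t=10s: backlog = 1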